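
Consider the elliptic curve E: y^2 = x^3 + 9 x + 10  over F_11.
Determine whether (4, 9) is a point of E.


Check whether y^2 = x^3 + 9 x + 10 (mod 11) for (x, y) = (4, 9).
LHS: y^2 = 9^2 mod 11 = 4
RHS: x^3 + 9 x + 10 = 4^3 + 9*4 + 10 mod 11 = 0
LHS != RHS

No, not on the curve


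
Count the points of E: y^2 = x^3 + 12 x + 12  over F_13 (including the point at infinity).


For each x in F_13, count y with y^2 = x^3 + 12 x + 12 mod 13:
  x = 0: RHS = 12, y in [5, 8]  -> 2 point(s)
  x = 1: RHS = 12, y in [5, 8]  -> 2 point(s)
  x = 3: RHS = 10, y in [6, 7]  -> 2 point(s)
  x = 6: RHS = 1, y in [1, 12]  -> 2 point(s)
  x = 7: RHS = 10, y in [6, 7]  -> 2 point(s)
  x = 8: RHS = 9, y in [3, 10]  -> 2 point(s)
  x = 9: RHS = 4, y in [2, 11]  -> 2 point(s)
  x = 10: RHS = 1, y in [1, 12]  -> 2 point(s)
  x = 12: RHS = 12, y in [5, 8]  -> 2 point(s)
Affine points: 18. Add the point at infinity: total = 19.

#E(F_13) = 19


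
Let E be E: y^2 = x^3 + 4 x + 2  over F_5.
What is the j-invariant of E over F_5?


Delta = -16(4 a^3 + 27 b^2) mod 5 = 1
-1728 * (4 a)^3 = -1728 * (4*4)^3 mod 5 = 2
j = 2 * 1^(-1) mod 5 = 2

j = 2 (mod 5)


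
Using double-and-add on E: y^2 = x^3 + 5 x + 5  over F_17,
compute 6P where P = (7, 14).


k = 6 = 110_2 (binary, LSB first: 011)
Double-and-add from P = (7, 14):
  bit 0 = 0: acc unchanged = O
  bit 1 = 1: acc = O + (12, 5) = (12, 5)
  bit 2 = 1: acc = (12, 5) + (6, 9) = (7, 3)

6P = (7, 3)


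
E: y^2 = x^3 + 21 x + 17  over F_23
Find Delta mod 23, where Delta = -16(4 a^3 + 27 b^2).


4 a^3 + 27 b^2 = 4*21^3 + 27*17^2 = 37044 + 7803 = 44847
Delta = -16 * (44847) = -717552
Delta mod 23 = 2

Delta = 2 (mod 23)


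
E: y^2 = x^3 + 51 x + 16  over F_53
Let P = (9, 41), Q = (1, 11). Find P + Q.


P != Q, so use the chord formula.
s = (y2 - y1) / (x2 - x1) = (23) / (45) mod 53 = 17
x3 = s^2 - x1 - x2 mod 53 = 17^2 - 9 - 1 = 14
y3 = s (x1 - x3) - y1 mod 53 = 17 * (9 - 14) - 41 = 33

P + Q = (14, 33)


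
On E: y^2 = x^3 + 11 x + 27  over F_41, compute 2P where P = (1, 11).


Doubling: s = (3 x1^2 + a) / (2 y1)
s = (3*1^2 + 11) / (2*11) mod 41 = 23
x3 = s^2 - 2 x1 mod 41 = 23^2 - 2*1 = 35
y3 = s (x1 - x3) - y1 mod 41 = 23 * (1 - 35) - 11 = 27

2P = (35, 27)


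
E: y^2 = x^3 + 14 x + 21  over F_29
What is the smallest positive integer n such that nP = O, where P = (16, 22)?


Compute successive multiples of P until we hit O:
  1P = (16, 22)
  2P = (1, 6)
  3P = (21, 21)
  4P = (28, 21)
  5P = (13, 14)
  6P = (20, 6)
  7P = (9, 8)
  8P = (8, 23)
  ... (continuing to 26P)
  26P = O

ord(P) = 26


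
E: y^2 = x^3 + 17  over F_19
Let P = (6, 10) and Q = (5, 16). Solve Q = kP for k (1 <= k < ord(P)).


Enumerate multiples of P until we hit Q = (5, 16):
  1P = (6, 10)
  2P = (5, 3)
  3P = (0, 13)
  4P = (18, 15)
  5P = (18, 4)
  6P = (0, 6)
  7P = (5, 16)
Match found at i = 7.

k = 7


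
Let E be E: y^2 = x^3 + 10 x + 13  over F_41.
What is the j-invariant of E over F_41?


Delta = -16(4 a^3 + 27 b^2) mod 41 = 14
-1728 * (4 a)^3 = -1728 * (4*10)^3 mod 41 = 6
j = 6 * 14^(-1) mod 41 = 18

j = 18 (mod 41)


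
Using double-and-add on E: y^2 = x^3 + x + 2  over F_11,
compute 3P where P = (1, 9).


k = 3 = 11_2 (binary, LSB first: 11)
Double-and-add from P = (1, 9):
  bit 0 = 1: acc = O + (1, 9) = (1, 9)
  bit 1 = 1: acc = (1, 9) + (10, 0) = (1, 2)

3P = (1, 2)


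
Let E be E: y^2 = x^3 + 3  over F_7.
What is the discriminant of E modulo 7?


4 a^3 + 27 b^2 = 4*0^3 + 27*3^2 = 0 + 243 = 243
Delta = -16 * (243) = -3888
Delta mod 7 = 4

Delta = 4 (mod 7)


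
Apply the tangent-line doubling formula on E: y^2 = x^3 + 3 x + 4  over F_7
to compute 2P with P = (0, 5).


Doubling: s = (3 x1^2 + a) / (2 y1)
s = (3*0^2 + 3) / (2*5) mod 7 = 1
x3 = s^2 - 2 x1 mod 7 = 1^2 - 2*0 = 1
y3 = s (x1 - x3) - y1 mod 7 = 1 * (0 - 1) - 5 = 1

2P = (1, 1)


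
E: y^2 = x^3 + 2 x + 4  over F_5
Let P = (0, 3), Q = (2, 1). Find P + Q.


P != Q, so use the chord formula.
s = (y2 - y1) / (x2 - x1) = (3) / (2) mod 5 = 4
x3 = s^2 - x1 - x2 mod 5 = 4^2 - 0 - 2 = 4
y3 = s (x1 - x3) - y1 mod 5 = 4 * (0 - 4) - 3 = 1

P + Q = (4, 1)


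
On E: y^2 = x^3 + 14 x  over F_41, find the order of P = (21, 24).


Compute successive multiples of P until we hit O:
  1P = (21, 24)
  2P = (31, 34)
  3P = (31, 7)
  4P = (21, 17)
  5P = O

ord(P) = 5


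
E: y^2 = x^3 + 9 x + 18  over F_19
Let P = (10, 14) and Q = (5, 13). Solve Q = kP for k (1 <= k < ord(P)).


Enumerate multiples of P until we hit Q = (5, 13):
  1P = (10, 14)
  2P = (4, 2)
  3P = (9, 7)
  4P = (11, 17)
  5P = (7, 14)
  6P = (2, 5)
  7P = (5, 13)
Match found at i = 7.

k = 7


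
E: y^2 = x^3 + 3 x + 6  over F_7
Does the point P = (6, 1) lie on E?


Check whether y^2 = x^3 + 3 x + 6 (mod 7) for (x, y) = (6, 1).
LHS: y^2 = 1^2 mod 7 = 1
RHS: x^3 + 3 x + 6 = 6^3 + 3*6 + 6 mod 7 = 2
LHS != RHS

No, not on the curve


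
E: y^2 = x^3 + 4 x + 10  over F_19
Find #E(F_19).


For each x in F_19, count y with y^2 = x^3 + 4 x + 10 mod 19:
  x = 2: RHS = 7, y in [8, 11]  -> 2 point(s)
  x = 3: RHS = 11, y in [7, 12]  -> 2 point(s)
  x = 7: RHS = 1, y in [1, 18]  -> 2 point(s)
  x = 10: RHS = 5, y in [9, 10]  -> 2 point(s)
  x = 11: RHS = 17, y in [6, 13]  -> 2 point(s)
  x = 12: RHS = 0, y in [0]  -> 1 point(s)
  x = 13: RHS = 17, y in [6, 13]  -> 2 point(s)
  x = 14: RHS = 17, y in [6, 13]  -> 2 point(s)
  x = 15: RHS = 6, y in [5, 14]  -> 2 point(s)
  x = 16: RHS = 9, y in [3, 16]  -> 2 point(s)
  x = 18: RHS = 5, y in [9, 10]  -> 2 point(s)
Affine points: 21. Add the point at infinity: total = 22.

#E(F_19) = 22


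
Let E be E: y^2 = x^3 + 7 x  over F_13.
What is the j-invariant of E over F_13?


Delta = -16(4 a^3 + 27 b^2) mod 13 = 5
-1728 * (4 a)^3 = -1728 * (4*7)^3 mod 13 = 8
j = 8 * 5^(-1) mod 13 = 12

j = 12 (mod 13)


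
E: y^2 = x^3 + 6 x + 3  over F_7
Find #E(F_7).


For each x in F_7, count y with y^2 = x^3 + 6 x + 3 mod 7:
  x = 2: RHS = 2, y in [3, 4]  -> 2 point(s)
  x = 4: RHS = 0, y in [0]  -> 1 point(s)
  x = 5: RHS = 4, y in [2, 5]  -> 2 point(s)
Affine points: 5. Add the point at infinity: total = 6.

#E(F_7) = 6


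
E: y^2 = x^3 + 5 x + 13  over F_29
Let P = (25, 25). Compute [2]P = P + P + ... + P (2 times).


k = 2 = 10_2 (binary, LSB first: 01)
Double-and-add from P = (25, 25):
  bit 0 = 0: acc unchanged = O
  bit 1 = 1: acc = O + (17, 9) = (17, 9)

2P = (17, 9)


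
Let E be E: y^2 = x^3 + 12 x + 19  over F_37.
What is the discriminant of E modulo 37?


4 a^3 + 27 b^2 = 4*12^3 + 27*19^2 = 6912 + 9747 = 16659
Delta = -16 * (16659) = -266544
Delta mod 37 = 4

Delta = 4 (mod 37)


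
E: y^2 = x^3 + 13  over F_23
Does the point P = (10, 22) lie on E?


Check whether y^2 = x^3 + 0 x + 13 (mod 23) for (x, y) = (10, 22).
LHS: y^2 = 22^2 mod 23 = 1
RHS: x^3 + 0 x + 13 = 10^3 + 0*10 + 13 mod 23 = 1
LHS = RHS

Yes, on the curve


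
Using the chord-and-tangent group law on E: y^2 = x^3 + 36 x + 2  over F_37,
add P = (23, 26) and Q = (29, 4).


P != Q, so use the chord formula.
s = (y2 - y1) / (x2 - x1) = (15) / (6) mod 37 = 21
x3 = s^2 - x1 - x2 mod 37 = 21^2 - 23 - 29 = 19
y3 = s (x1 - x3) - y1 mod 37 = 21 * (23 - 19) - 26 = 21

P + Q = (19, 21)


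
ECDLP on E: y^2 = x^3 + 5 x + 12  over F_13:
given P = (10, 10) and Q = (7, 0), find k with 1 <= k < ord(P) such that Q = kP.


Enumerate multiples of P until we hit Q = (7, 0):
  1P = (10, 10)
  2P = (7, 0)
Match found at i = 2.

k = 2


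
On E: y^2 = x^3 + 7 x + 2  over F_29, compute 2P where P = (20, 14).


Doubling: s = (3 x1^2 + a) / (2 y1)
s = (3*20^2 + 7) / (2*14) mod 29 = 11
x3 = s^2 - 2 x1 mod 29 = 11^2 - 2*20 = 23
y3 = s (x1 - x3) - y1 mod 29 = 11 * (20 - 23) - 14 = 11

2P = (23, 11)


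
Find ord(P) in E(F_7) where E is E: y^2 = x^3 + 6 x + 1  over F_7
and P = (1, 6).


Compute successive multiples of P until we hit O:
  1P = (1, 6)
  2P = (6, 6)
  3P = (0, 1)
  4P = (3, 5)
  5P = (5, 3)
  6P = (2, 0)
  7P = (5, 4)
  8P = (3, 2)
  ... (continuing to 12P)
  12P = O

ord(P) = 12


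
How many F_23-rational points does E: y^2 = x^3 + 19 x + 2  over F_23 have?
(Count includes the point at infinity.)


For each x in F_23, count y with y^2 = x^3 + 19 x + 2 mod 23:
  x = 0: RHS = 2, y in [5, 18]  -> 2 point(s)
  x = 2: RHS = 2, y in [5, 18]  -> 2 point(s)
  x = 4: RHS = 4, y in [2, 21]  -> 2 point(s)
  x = 7: RHS = 18, y in [8, 15]  -> 2 point(s)
  x = 11: RHS = 1, y in [1, 22]  -> 2 point(s)
  x = 12: RHS = 3, y in [7, 16]  -> 2 point(s)
  x = 13: RHS = 8, y in [10, 13]  -> 2 point(s)
  x = 16: RHS = 9, y in [3, 20]  -> 2 point(s)
  x = 18: RHS = 12, y in [9, 14]  -> 2 point(s)
  x = 19: RHS = 0, y in [0]  -> 1 point(s)
  x = 21: RHS = 2, y in [5, 18]  -> 2 point(s)
Affine points: 21. Add the point at infinity: total = 22.

#E(F_23) = 22


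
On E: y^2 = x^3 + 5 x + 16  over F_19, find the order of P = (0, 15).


Compute successive multiples of P until we hit O:
  1P = (0, 15)
  2P = (9, 12)
  3P = (8, 13)
  4P = (17, 13)
  5P = (3, 1)
  6P = (4, 10)
  7P = (13, 6)
  8P = (13, 13)
  ... (continuing to 15P)
  15P = O

ord(P) = 15


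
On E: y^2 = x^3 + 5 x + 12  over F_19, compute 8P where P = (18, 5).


k = 8 = 1000_2 (binary, LSB first: 0001)
Double-and-add from P = (18, 5):
  bit 0 = 0: acc unchanged = O
  bit 1 = 0: acc unchanged = O
  bit 2 = 0: acc unchanged = O
  bit 3 = 1: acc = O + (3, 15) = (3, 15)

8P = (3, 15)


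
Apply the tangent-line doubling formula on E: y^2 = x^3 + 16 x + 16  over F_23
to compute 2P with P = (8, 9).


Doubling: s = (3 x1^2 + a) / (2 y1)
s = (3*8^2 + 16) / (2*9) mod 23 = 9
x3 = s^2 - 2 x1 mod 23 = 9^2 - 2*8 = 19
y3 = s (x1 - x3) - y1 mod 23 = 9 * (8 - 19) - 9 = 7

2P = (19, 7)


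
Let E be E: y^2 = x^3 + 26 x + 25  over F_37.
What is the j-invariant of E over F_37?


Delta = -16(4 a^3 + 27 b^2) mod 37 = 36
-1728 * (4 a)^3 = -1728 * (4*26)^3 mod 37 = 1
j = 1 * 36^(-1) mod 37 = 36

j = 36 (mod 37)


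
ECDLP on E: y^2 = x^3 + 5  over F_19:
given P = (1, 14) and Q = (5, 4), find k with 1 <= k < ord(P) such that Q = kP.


Enumerate multiples of P until we hit Q = (5, 4):
  1P = (1, 14)
  2P = (15, 13)
  3P = (0, 9)
  4P = (5, 4)
Match found at i = 4.

k = 4


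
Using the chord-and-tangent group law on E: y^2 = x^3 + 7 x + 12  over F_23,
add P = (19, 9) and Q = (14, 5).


P != Q, so use the chord formula.
s = (y2 - y1) / (x2 - x1) = (19) / (18) mod 23 = 10
x3 = s^2 - x1 - x2 mod 23 = 10^2 - 19 - 14 = 21
y3 = s (x1 - x3) - y1 mod 23 = 10 * (19 - 21) - 9 = 17

P + Q = (21, 17)


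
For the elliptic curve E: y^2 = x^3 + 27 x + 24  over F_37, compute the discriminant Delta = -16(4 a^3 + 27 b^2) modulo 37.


4 a^3 + 27 b^2 = 4*27^3 + 27*24^2 = 78732 + 15552 = 94284
Delta = -16 * (94284) = -1508544
Delta mod 37 = 20

Delta = 20 (mod 37)


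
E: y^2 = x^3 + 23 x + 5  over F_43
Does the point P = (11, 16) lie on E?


Check whether y^2 = x^3 + 23 x + 5 (mod 43) for (x, y) = (11, 16).
LHS: y^2 = 16^2 mod 43 = 41
RHS: x^3 + 23 x + 5 = 11^3 + 23*11 + 5 mod 43 = 41
LHS = RHS

Yes, on the curve


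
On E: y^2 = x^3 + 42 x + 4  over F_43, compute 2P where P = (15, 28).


Doubling: s = (3 x1^2 + a) / (2 y1)
s = (3*15^2 + 42) / (2*28) mod 43 = 32
x3 = s^2 - 2 x1 mod 43 = 32^2 - 2*15 = 5
y3 = s (x1 - x3) - y1 mod 43 = 32 * (15 - 5) - 28 = 34

2P = (5, 34)


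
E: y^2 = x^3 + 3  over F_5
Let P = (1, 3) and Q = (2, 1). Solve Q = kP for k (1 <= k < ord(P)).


Enumerate multiples of P until we hit Q = (2, 1):
  1P = (1, 3)
  2P = (2, 4)
  3P = (3, 0)
  4P = (2, 1)
Match found at i = 4.

k = 4


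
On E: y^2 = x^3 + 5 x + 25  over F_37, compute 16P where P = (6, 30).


k = 16 = 10000_2 (binary, LSB first: 00001)
Double-and-add from P = (6, 30):
  bit 0 = 0: acc unchanged = O
  bit 1 = 0: acc unchanged = O
  bit 2 = 0: acc unchanged = O
  bit 3 = 0: acc unchanged = O
  bit 4 = 1: acc = O + (15, 16) = (15, 16)

16P = (15, 16)


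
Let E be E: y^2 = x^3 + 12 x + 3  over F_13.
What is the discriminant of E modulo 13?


4 a^3 + 27 b^2 = 4*12^3 + 27*3^2 = 6912 + 243 = 7155
Delta = -16 * (7155) = -114480
Delta mod 13 = 11

Delta = 11 (mod 13)


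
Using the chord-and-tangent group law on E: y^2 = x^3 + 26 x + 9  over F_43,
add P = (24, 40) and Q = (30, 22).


P != Q, so use the chord formula.
s = (y2 - y1) / (x2 - x1) = (25) / (6) mod 43 = 40
x3 = s^2 - x1 - x2 mod 43 = 40^2 - 24 - 30 = 41
y3 = s (x1 - x3) - y1 mod 43 = 40 * (24 - 41) - 40 = 11

P + Q = (41, 11)


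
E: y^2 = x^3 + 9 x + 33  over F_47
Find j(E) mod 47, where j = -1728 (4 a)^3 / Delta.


Delta = -16(4 a^3 + 27 b^2) mod 47 = 37
-1728 * (4 a)^3 = -1728 * (4*9)^3 mod 47 = 23
j = 23 * 37^(-1) mod 47 = 40

j = 40 (mod 47)


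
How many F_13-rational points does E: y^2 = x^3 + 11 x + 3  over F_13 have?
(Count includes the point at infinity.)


For each x in F_13, count y with y^2 = x^3 + 11 x + 3 mod 13:
  x = 0: RHS = 3, y in [4, 9]  -> 2 point(s)
  x = 5: RHS = 1, y in [1, 12]  -> 2 point(s)
  x = 6: RHS = 12, y in [5, 8]  -> 2 point(s)
  x = 9: RHS = 12, y in [5, 8]  -> 2 point(s)
  x = 11: RHS = 12, y in [5, 8]  -> 2 point(s)
  x = 12: RHS = 4, y in [2, 11]  -> 2 point(s)
Affine points: 12. Add the point at infinity: total = 13.

#E(F_13) = 13


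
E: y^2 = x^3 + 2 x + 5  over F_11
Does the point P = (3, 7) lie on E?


Check whether y^2 = x^3 + 2 x + 5 (mod 11) for (x, y) = (3, 7).
LHS: y^2 = 7^2 mod 11 = 5
RHS: x^3 + 2 x + 5 = 3^3 + 2*3 + 5 mod 11 = 5
LHS = RHS

Yes, on the curve


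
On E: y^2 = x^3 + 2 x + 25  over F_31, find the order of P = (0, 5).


Compute successive multiples of P until we hit O:
  1P = (0, 5)
  2P = (5, 25)
  3P = (11, 13)
  4P = (9, 11)
  5P = (19, 3)
  6P = (6, 25)
  7P = (12, 17)
  8P = (20, 6)
  ... (continuing to 37P)
  37P = O

ord(P) = 37


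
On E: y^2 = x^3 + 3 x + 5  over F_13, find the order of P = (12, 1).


Compute successive multiples of P until we hit O:
  1P = (12, 1)
  2P = (11, 2)
  3P = (4, 4)
  4P = (1, 3)
  5P = (1, 10)
  6P = (4, 9)
  7P = (11, 11)
  8P = (12, 12)
  ... (continuing to 9P)
  9P = O

ord(P) = 9


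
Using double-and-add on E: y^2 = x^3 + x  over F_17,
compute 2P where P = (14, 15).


k = 2 = 10_2 (binary, LSB first: 01)
Double-and-add from P = (14, 15):
  bit 0 = 0: acc unchanged = O
  bit 1 = 1: acc = O + (4, 0) = (4, 0)

2P = (4, 0)


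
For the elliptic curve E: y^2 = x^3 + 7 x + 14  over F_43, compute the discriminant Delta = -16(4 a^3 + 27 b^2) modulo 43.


4 a^3 + 27 b^2 = 4*7^3 + 27*14^2 = 1372 + 5292 = 6664
Delta = -16 * (6664) = -106624
Delta mod 43 = 16

Delta = 16 (mod 43)


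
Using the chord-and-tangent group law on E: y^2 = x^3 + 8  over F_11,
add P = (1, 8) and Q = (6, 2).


P != Q, so use the chord formula.
s = (y2 - y1) / (x2 - x1) = (5) / (5) mod 11 = 1
x3 = s^2 - x1 - x2 mod 11 = 1^2 - 1 - 6 = 5
y3 = s (x1 - x3) - y1 mod 11 = 1 * (1 - 5) - 8 = 10

P + Q = (5, 10)


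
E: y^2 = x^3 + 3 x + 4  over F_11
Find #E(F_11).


For each x in F_11, count y with y^2 = x^3 + 3 x + 4 mod 11:
  x = 0: RHS = 4, y in [2, 9]  -> 2 point(s)
  x = 4: RHS = 3, y in [5, 6]  -> 2 point(s)
  x = 5: RHS = 1, y in [1, 10]  -> 2 point(s)
  x = 7: RHS = 5, y in [4, 7]  -> 2 point(s)
  x = 8: RHS = 1, y in [1, 10]  -> 2 point(s)
  x = 9: RHS = 1, y in [1, 10]  -> 2 point(s)
  x = 10: RHS = 0, y in [0]  -> 1 point(s)
Affine points: 13. Add the point at infinity: total = 14.

#E(F_11) = 14


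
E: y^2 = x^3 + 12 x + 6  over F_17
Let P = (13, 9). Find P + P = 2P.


Doubling: s = (3 x1^2 + a) / (2 y1)
s = (3*13^2 + 12) / (2*9) mod 17 = 9
x3 = s^2 - 2 x1 mod 17 = 9^2 - 2*13 = 4
y3 = s (x1 - x3) - y1 mod 17 = 9 * (13 - 4) - 9 = 4

2P = (4, 4)


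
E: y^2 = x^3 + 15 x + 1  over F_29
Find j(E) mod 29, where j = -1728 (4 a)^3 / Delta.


Delta = -16(4 a^3 + 27 b^2) mod 29 = 24
-1728 * (4 a)^3 = -1728 * (4*15)^3 mod 29 = 9
j = 9 * 24^(-1) mod 29 = 4

j = 4 (mod 29)


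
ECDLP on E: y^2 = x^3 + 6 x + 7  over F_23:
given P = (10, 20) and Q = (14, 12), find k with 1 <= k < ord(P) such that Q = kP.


Enumerate multiples of P until we hit Q = (14, 12):
  1P = (10, 20)
  2P = (5, 1)
  3P = (16, 17)
  4P = (3, 11)
  5P = (14, 11)
  6P = (17, 13)
  7P = (20, 13)
  8P = (2, 2)
  9P = (6, 12)
  10P = (11, 1)
  11P = (18, 17)
  12P = (7, 22)
  13P = (9, 10)
  14P = (12, 6)
  15P = (4, 7)
  16P = (22, 0)
  17P = (4, 16)
  18P = (12, 17)
  19P = (9, 13)
  20P = (7, 1)
  21P = (18, 6)
  22P = (11, 22)
  23P = (6, 11)
  24P = (2, 21)
  25P = (20, 10)
  26P = (17, 10)
  27P = (14, 12)
Match found at i = 27.

k = 27


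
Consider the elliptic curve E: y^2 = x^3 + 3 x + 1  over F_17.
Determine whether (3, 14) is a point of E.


Check whether y^2 = x^3 + 3 x + 1 (mod 17) for (x, y) = (3, 14).
LHS: y^2 = 14^2 mod 17 = 9
RHS: x^3 + 3 x + 1 = 3^3 + 3*3 + 1 mod 17 = 3
LHS != RHS

No, not on the curve


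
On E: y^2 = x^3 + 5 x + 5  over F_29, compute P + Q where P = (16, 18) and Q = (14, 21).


P != Q, so use the chord formula.
s = (y2 - y1) / (x2 - x1) = (3) / (27) mod 29 = 13
x3 = s^2 - x1 - x2 mod 29 = 13^2 - 16 - 14 = 23
y3 = s (x1 - x3) - y1 mod 29 = 13 * (16 - 23) - 18 = 7

P + Q = (23, 7)


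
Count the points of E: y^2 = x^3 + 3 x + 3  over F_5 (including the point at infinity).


For each x in F_5, count y with y^2 = x^3 + 3 x + 3 mod 5:
  x = 3: RHS = 4, y in [2, 3]  -> 2 point(s)
  x = 4: RHS = 4, y in [2, 3]  -> 2 point(s)
Affine points: 4. Add the point at infinity: total = 5.

#E(F_5) = 5


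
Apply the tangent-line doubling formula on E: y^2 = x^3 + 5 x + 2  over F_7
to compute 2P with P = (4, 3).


Doubling: s = (3 x1^2 + a) / (2 y1)
s = (3*4^2 + 5) / (2*3) mod 7 = 3
x3 = s^2 - 2 x1 mod 7 = 3^2 - 2*4 = 1
y3 = s (x1 - x3) - y1 mod 7 = 3 * (4 - 1) - 3 = 6

2P = (1, 6)


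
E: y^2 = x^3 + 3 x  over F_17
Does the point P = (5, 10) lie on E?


Check whether y^2 = x^3 + 3 x + 0 (mod 17) for (x, y) = (5, 10).
LHS: y^2 = 10^2 mod 17 = 15
RHS: x^3 + 3 x + 0 = 5^3 + 3*5 + 0 mod 17 = 4
LHS != RHS

No, not on the curve


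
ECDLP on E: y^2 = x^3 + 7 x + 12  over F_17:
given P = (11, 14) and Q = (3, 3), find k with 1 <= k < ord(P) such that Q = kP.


Enumerate multiples of P until we hit Q = (3, 3):
  1P = (11, 14)
  2P = (3, 14)
  3P = (3, 3)
Match found at i = 3.

k = 3


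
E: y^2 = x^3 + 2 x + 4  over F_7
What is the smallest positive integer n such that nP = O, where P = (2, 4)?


Compute successive multiples of P until we hit O:
  1P = (2, 4)
  2P = (3, 3)
  3P = (3, 4)
  4P = (2, 3)
  5P = O

ord(P) = 5


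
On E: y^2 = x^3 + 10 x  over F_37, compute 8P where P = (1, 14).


k = 8 = 1000_2 (binary, LSB first: 0001)
Double-and-add from P = (1, 14):
  bit 0 = 0: acc unchanged = O
  bit 1 = 0: acc unchanged = O
  bit 2 = 0: acc unchanged = O
  bit 3 = 1: acc = O + (1, 23) = (1, 23)

8P = (1, 23)


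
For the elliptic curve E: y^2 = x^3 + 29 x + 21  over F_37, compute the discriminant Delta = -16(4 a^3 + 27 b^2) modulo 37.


4 a^3 + 27 b^2 = 4*29^3 + 27*21^2 = 97556 + 11907 = 109463
Delta = -16 * (109463) = -1751408
Delta mod 37 = 24

Delta = 24 (mod 37)


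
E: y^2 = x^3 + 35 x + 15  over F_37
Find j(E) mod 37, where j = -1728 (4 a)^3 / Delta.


Delta = -16(4 a^3 + 27 b^2) mod 37 = 30
-1728 * (4 a)^3 = -1728 * (4*35)^3 mod 37 = 29
j = 29 * 30^(-1) mod 37 = 17

j = 17 (mod 37)


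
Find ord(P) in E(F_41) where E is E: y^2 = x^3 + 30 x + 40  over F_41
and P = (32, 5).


Compute successive multiples of P until we hit O:
  1P = (32, 5)
  2P = (38, 28)
  3P = (21, 3)
  4P = (27, 22)
  5P = (28, 6)
  6P = (40, 38)
  7P = (11, 15)
  8P = (29, 17)
  ... (continuing to 33P)
  33P = O

ord(P) = 33


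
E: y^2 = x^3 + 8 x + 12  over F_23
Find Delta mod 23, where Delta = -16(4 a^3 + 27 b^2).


4 a^3 + 27 b^2 = 4*8^3 + 27*12^2 = 2048 + 3888 = 5936
Delta = -16 * (5936) = -94976
Delta mod 23 = 14

Delta = 14 (mod 23)


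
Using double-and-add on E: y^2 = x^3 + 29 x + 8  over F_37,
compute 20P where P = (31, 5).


k = 20 = 10100_2 (binary, LSB first: 00101)
Double-and-add from P = (31, 5):
  bit 0 = 0: acc unchanged = O
  bit 1 = 0: acc unchanged = O
  bit 2 = 1: acc = O + (32, 16) = (32, 16)
  bit 3 = 0: acc unchanged = (32, 16)
  bit 4 = 1: acc = (32, 16) + (23, 15) = (35, 33)

20P = (35, 33)


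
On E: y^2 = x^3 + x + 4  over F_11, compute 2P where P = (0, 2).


Doubling: s = (3 x1^2 + a) / (2 y1)
s = (3*0^2 + 1) / (2*2) mod 11 = 3
x3 = s^2 - 2 x1 mod 11 = 3^2 - 2*0 = 9
y3 = s (x1 - x3) - y1 mod 11 = 3 * (0 - 9) - 2 = 4

2P = (9, 4)


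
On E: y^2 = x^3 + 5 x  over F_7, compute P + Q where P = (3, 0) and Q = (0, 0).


P != Q, so use the chord formula.
s = (y2 - y1) / (x2 - x1) = (0) / (4) mod 7 = 0
x3 = s^2 - x1 - x2 mod 7 = 0^2 - 3 - 0 = 4
y3 = s (x1 - x3) - y1 mod 7 = 0 * (3 - 4) - 0 = 0

P + Q = (4, 0)


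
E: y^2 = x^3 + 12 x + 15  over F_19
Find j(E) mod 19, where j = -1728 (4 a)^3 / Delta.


Delta = -16(4 a^3 + 27 b^2) mod 19 = 11
-1728 * (4 a)^3 = -1728 * (4*12)^3 mod 19 = 12
j = 12 * 11^(-1) mod 19 = 8

j = 8 (mod 19)


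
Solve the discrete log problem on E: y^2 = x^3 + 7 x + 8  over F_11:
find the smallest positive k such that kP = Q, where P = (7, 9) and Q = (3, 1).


Enumerate multiples of P until we hit Q = (3, 1):
  1P = (7, 9)
  2P = (8, 2)
  3P = (1, 4)
  4P = (4, 10)
  5P = (5, 5)
  6P = (3, 10)
  7P = (10, 0)
  8P = (3, 1)
Match found at i = 8.

k = 8


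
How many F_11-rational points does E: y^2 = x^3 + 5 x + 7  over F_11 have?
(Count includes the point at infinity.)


For each x in F_11, count y with y^2 = x^3 + 5 x + 7 mod 11:
  x = 2: RHS = 3, y in [5, 6]  -> 2 point(s)
  x = 3: RHS = 5, y in [4, 7]  -> 2 point(s)
  x = 4: RHS = 3, y in [5, 6]  -> 2 point(s)
  x = 5: RHS = 3, y in [5, 6]  -> 2 point(s)
  x = 6: RHS = 0, y in [0]  -> 1 point(s)
  x = 7: RHS = 0, y in [0]  -> 1 point(s)
  x = 8: RHS = 9, y in [3, 8]  -> 2 point(s)
  x = 9: RHS = 0, y in [0]  -> 1 point(s)
  x = 10: RHS = 1, y in [1, 10]  -> 2 point(s)
Affine points: 15. Add the point at infinity: total = 16.

#E(F_11) = 16


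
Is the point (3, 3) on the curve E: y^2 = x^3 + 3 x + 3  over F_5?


Check whether y^2 = x^3 + 3 x + 3 (mod 5) for (x, y) = (3, 3).
LHS: y^2 = 3^2 mod 5 = 4
RHS: x^3 + 3 x + 3 = 3^3 + 3*3 + 3 mod 5 = 4
LHS = RHS

Yes, on the curve


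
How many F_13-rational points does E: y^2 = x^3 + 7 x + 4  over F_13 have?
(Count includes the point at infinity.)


For each x in F_13, count y with y^2 = x^3 + 7 x + 4 mod 13:
  x = 0: RHS = 4, y in [2, 11]  -> 2 point(s)
  x = 1: RHS = 12, y in [5, 8]  -> 2 point(s)
  x = 2: RHS = 0, y in [0]  -> 1 point(s)
  x = 3: RHS = 0, y in [0]  -> 1 point(s)
  x = 8: RHS = 0, y in [0]  -> 1 point(s)
  x = 9: RHS = 3, y in [4, 9]  -> 2 point(s)
  x = 12: RHS = 9, y in [3, 10]  -> 2 point(s)
Affine points: 11. Add the point at infinity: total = 12.

#E(F_13) = 12


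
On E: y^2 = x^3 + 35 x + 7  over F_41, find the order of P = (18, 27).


Compute successive multiples of P until we hit O:
  1P = (18, 27)
  2P = (37, 34)
  3P = (26, 24)
  4P = (17, 29)
  5P = (10, 39)
  6P = (5, 15)
  7P = (14, 24)
  8P = (7, 12)
  ... (continuing to 45P)
  45P = O

ord(P) = 45


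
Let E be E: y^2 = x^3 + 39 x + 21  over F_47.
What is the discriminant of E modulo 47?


4 a^3 + 27 b^2 = 4*39^3 + 27*21^2 = 237276 + 11907 = 249183
Delta = -16 * (249183) = -3986928
Delta mod 47 = 35

Delta = 35 (mod 47)


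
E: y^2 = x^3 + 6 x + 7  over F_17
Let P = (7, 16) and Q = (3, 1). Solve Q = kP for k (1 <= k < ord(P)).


Enumerate multiples of P until we hit Q = (3, 1):
  1P = (7, 16)
  2P = (3, 1)
Match found at i = 2.

k = 2


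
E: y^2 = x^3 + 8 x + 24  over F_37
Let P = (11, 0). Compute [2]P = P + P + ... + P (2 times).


k = 2 = 10_2 (binary, LSB first: 01)
Double-and-add from P = (11, 0):
  bit 0 = 0: acc unchanged = O
  bit 1 = 1: acc = O + O = O

2P = O


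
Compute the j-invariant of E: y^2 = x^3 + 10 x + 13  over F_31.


Delta = -16(4 a^3 + 27 b^2) mod 31 = 12
-1728 * (4 a)^3 = -1728 * (4*10)^3 mod 31 = 4
j = 4 * 12^(-1) mod 31 = 21

j = 21 (mod 31)


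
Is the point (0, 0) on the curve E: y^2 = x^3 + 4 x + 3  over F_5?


Check whether y^2 = x^3 + 4 x + 3 (mod 5) for (x, y) = (0, 0).
LHS: y^2 = 0^2 mod 5 = 0
RHS: x^3 + 4 x + 3 = 0^3 + 4*0 + 3 mod 5 = 3
LHS != RHS

No, not on the curve


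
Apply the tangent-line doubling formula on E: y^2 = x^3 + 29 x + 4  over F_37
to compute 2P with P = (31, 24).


Doubling: s = (3 x1^2 + a) / (2 y1)
s = (3*31^2 + 29) / (2*24) mod 37 = 36
x3 = s^2 - 2 x1 mod 37 = 36^2 - 2*31 = 13
y3 = s (x1 - x3) - y1 mod 37 = 36 * (31 - 13) - 24 = 32

2P = (13, 32)


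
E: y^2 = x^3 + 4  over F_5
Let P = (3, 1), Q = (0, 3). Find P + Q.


P != Q, so use the chord formula.
s = (y2 - y1) / (x2 - x1) = (2) / (2) mod 5 = 1
x3 = s^2 - x1 - x2 mod 5 = 1^2 - 3 - 0 = 3
y3 = s (x1 - x3) - y1 mod 5 = 1 * (3 - 3) - 1 = 4

P + Q = (3, 4)


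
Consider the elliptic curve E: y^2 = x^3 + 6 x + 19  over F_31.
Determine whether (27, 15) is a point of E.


Check whether y^2 = x^3 + 6 x + 19 (mod 31) for (x, y) = (27, 15).
LHS: y^2 = 15^2 mod 31 = 8
RHS: x^3 + 6 x + 19 = 27^3 + 6*27 + 19 mod 31 = 24
LHS != RHS

No, not on the curve


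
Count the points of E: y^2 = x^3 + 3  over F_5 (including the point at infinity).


For each x in F_5, count y with y^2 = x^3 + 0 x + 3 mod 5:
  x = 1: RHS = 4, y in [2, 3]  -> 2 point(s)
  x = 2: RHS = 1, y in [1, 4]  -> 2 point(s)
  x = 3: RHS = 0, y in [0]  -> 1 point(s)
Affine points: 5. Add the point at infinity: total = 6.

#E(F_5) = 6


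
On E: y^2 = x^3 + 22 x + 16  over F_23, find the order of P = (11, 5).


Compute successive multiples of P until we hit O:
  1P = (11, 5)
  2P = (17, 17)
  3P = (22, 19)
  4P = (15, 15)
  5P = (9, 0)
  6P = (15, 8)
  7P = (22, 4)
  8P = (17, 6)
  ... (continuing to 10P)
  10P = O

ord(P) = 10


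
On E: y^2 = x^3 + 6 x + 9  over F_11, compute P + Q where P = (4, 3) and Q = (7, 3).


P != Q, so use the chord formula.
s = (y2 - y1) / (x2 - x1) = (0) / (3) mod 11 = 0
x3 = s^2 - x1 - x2 mod 11 = 0^2 - 4 - 7 = 0
y3 = s (x1 - x3) - y1 mod 11 = 0 * (4 - 0) - 3 = 8

P + Q = (0, 8)


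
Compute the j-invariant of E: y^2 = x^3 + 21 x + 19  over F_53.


Delta = -16(4 a^3 + 27 b^2) mod 53 = 22
-1728 * (4 a)^3 = -1728 * (4*21)^3 mod 53 = 52
j = 52 * 22^(-1) mod 53 = 12

j = 12 (mod 53)


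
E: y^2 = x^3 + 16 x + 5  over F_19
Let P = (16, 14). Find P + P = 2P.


Doubling: s = (3 x1^2 + a) / (2 y1)
s = (3*16^2 + 16) / (2*14) mod 19 = 9
x3 = s^2 - 2 x1 mod 19 = 9^2 - 2*16 = 11
y3 = s (x1 - x3) - y1 mod 19 = 9 * (16 - 11) - 14 = 12

2P = (11, 12)


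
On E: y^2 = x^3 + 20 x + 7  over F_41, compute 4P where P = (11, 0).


k = 4 = 100_2 (binary, LSB first: 001)
Double-and-add from P = (11, 0):
  bit 0 = 0: acc unchanged = O
  bit 1 = 0: acc unchanged = O
  bit 2 = 1: acc = O + O = O

4P = O


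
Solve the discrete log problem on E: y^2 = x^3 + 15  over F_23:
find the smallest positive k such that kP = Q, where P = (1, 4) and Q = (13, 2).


Enumerate multiples of P until we hit Q = (13, 2):
  1P = (1, 4)
  2P = (10, 7)
  3P = (7, 17)
  4P = (5, 18)
  5P = (12, 15)
  6P = (11, 9)
  7P = (17, 11)
  8P = (6, 1)
  9P = (9, 10)
  10P = (15, 20)
  11P = (13, 2)
Match found at i = 11.

k = 11


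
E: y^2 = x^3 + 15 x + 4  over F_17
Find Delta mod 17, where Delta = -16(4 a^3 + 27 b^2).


4 a^3 + 27 b^2 = 4*15^3 + 27*4^2 = 13500 + 432 = 13932
Delta = -16 * (13932) = -222912
Delta mod 17 = 9

Delta = 9 (mod 17)


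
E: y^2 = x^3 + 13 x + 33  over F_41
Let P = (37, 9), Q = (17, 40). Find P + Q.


P != Q, so use the chord formula.
s = (y2 - y1) / (x2 - x1) = (31) / (21) mod 41 = 21
x3 = s^2 - x1 - x2 mod 41 = 21^2 - 37 - 17 = 18
y3 = s (x1 - x3) - y1 mod 41 = 21 * (37 - 18) - 9 = 21

P + Q = (18, 21)


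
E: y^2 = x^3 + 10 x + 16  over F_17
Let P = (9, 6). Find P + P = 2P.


Doubling: s = (3 x1^2 + a) / (2 y1)
s = (3*9^2 + 10) / (2*6) mod 17 = 14
x3 = s^2 - 2 x1 mod 17 = 14^2 - 2*9 = 8
y3 = s (x1 - x3) - y1 mod 17 = 14 * (9 - 8) - 6 = 8

2P = (8, 8)


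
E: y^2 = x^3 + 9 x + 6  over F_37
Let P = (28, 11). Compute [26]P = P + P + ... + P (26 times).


k = 26 = 11010_2 (binary, LSB first: 01011)
Double-and-add from P = (28, 11):
  bit 0 = 0: acc unchanged = O
  bit 1 = 1: acc = O + (22, 14) = (22, 14)
  bit 2 = 0: acc unchanged = (22, 14)
  bit 3 = 1: acc = (22, 14) + (27, 10) = (36, 12)
  bit 4 = 1: acc = (36, 12) + (17, 15) = (20, 3)

26P = (20, 3)


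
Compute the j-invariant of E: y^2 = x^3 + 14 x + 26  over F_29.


Delta = -16(4 a^3 + 27 b^2) mod 29 = 6
-1728 * (4 a)^3 = -1728 * (4*14)^3 mod 29 = 20
j = 20 * 6^(-1) mod 29 = 13

j = 13 (mod 29)


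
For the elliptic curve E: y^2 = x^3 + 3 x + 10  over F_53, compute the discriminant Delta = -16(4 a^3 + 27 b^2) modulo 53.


4 a^3 + 27 b^2 = 4*3^3 + 27*10^2 = 108 + 2700 = 2808
Delta = -16 * (2808) = -44928
Delta mod 53 = 16

Delta = 16 (mod 53)


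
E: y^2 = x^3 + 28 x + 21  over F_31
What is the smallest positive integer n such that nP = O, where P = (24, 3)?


Compute successive multiples of P until we hit O:
  1P = (24, 3)
  2P = (1, 22)
  3P = (16, 16)
  4P = (29, 9)
  5P = (3, 16)
  6P = (6, 8)
  7P = (5, 21)
  8P = (12, 15)
  ... (continuing to 18P)
  18P = O

ord(P) = 18


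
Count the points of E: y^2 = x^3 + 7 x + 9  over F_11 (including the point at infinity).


For each x in F_11, count y with y^2 = x^3 + 7 x + 9 mod 11:
  x = 0: RHS = 9, y in [3, 8]  -> 2 point(s)
  x = 2: RHS = 9, y in [3, 8]  -> 2 point(s)
  x = 5: RHS = 4, y in [2, 9]  -> 2 point(s)
  x = 6: RHS = 3, y in [5, 6]  -> 2 point(s)
  x = 7: RHS = 5, y in [4, 7]  -> 2 point(s)
  x = 8: RHS = 5, y in [4, 7]  -> 2 point(s)
  x = 9: RHS = 9, y in [3, 8]  -> 2 point(s)
  x = 10: RHS = 1, y in [1, 10]  -> 2 point(s)
Affine points: 16. Add the point at infinity: total = 17.

#E(F_11) = 17


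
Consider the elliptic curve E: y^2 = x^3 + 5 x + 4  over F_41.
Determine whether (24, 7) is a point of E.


Check whether y^2 = x^3 + 5 x + 4 (mod 41) for (x, y) = (24, 7).
LHS: y^2 = 7^2 mod 41 = 8
RHS: x^3 + 5 x + 4 = 24^3 + 5*24 + 4 mod 41 = 8
LHS = RHS

Yes, on the curve


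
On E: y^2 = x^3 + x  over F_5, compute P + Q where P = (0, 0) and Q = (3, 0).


P != Q, so use the chord formula.
s = (y2 - y1) / (x2 - x1) = (0) / (3) mod 5 = 0
x3 = s^2 - x1 - x2 mod 5 = 0^2 - 0 - 3 = 2
y3 = s (x1 - x3) - y1 mod 5 = 0 * (0 - 2) - 0 = 0

P + Q = (2, 0)


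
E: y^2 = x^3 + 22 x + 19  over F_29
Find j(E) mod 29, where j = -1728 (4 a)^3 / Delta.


Delta = -16(4 a^3 + 27 b^2) mod 29 = 9
-1728 * (4 a)^3 = -1728 * (4*22)^3 mod 29 = 12
j = 12 * 9^(-1) mod 29 = 11

j = 11 (mod 29)


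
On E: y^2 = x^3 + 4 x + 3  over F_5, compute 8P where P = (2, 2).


k = 8 = 1000_2 (binary, LSB first: 0001)
Double-and-add from P = (2, 2):
  bit 0 = 0: acc unchanged = O
  bit 1 = 0: acc unchanged = O
  bit 2 = 0: acc unchanged = O
  bit 3 = 1: acc = O + (2, 3) = (2, 3)

8P = (2, 3)


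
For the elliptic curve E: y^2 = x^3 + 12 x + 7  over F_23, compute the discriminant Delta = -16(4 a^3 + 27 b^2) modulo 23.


4 a^3 + 27 b^2 = 4*12^3 + 27*7^2 = 6912 + 1323 = 8235
Delta = -16 * (8235) = -131760
Delta mod 23 = 7

Delta = 7 (mod 23)


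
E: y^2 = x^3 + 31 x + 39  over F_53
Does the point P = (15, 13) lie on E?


Check whether y^2 = x^3 + 31 x + 39 (mod 53) for (x, y) = (15, 13).
LHS: y^2 = 13^2 mod 53 = 10
RHS: x^3 + 31 x + 39 = 15^3 + 31*15 + 39 mod 53 = 10
LHS = RHS

Yes, on the curve


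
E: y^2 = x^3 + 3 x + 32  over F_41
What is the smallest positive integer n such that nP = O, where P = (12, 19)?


Compute successive multiples of P until we hit O:
  1P = (12, 19)
  2P = (9, 38)
  3P = (10, 23)
  4P = (23, 3)
  5P = (1, 6)
  6P = (5, 34)
  7P = (6, 15)
  8P = (28, 25)
  ... (continuing to 39P)
  39P = O

ord(P) = 39


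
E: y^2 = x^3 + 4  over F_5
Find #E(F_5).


For each x in F_5, count y with y^2 = x^3 + 0 x + 4 mod 5:
  x = 0: RHS = 4, y in [2, 3]  -> 2 point(s)
  x = 1: RHS = 0, y in [0]  -> 1 point(s)
  x = 3: RHS = 1, y in [1, 4]  -> 2 point(s)
Affine points: 5. Add the point at infinity: total = 6.

#E(F_5) = 6


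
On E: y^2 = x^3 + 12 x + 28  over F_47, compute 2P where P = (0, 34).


Doubling: s = (3 x1^2 + a) / (2 y1)
s = (3*0^2 + 12) / (2*34) mod 47 = 14
x3 = s^2 - 2 x1 mod 47 = 14^2 - 2*0 = 8
y3 = s (x1 - x3) - y1 mod 47 = 14 * (0 - 8) - 34 = 42

2P = (8, 42)


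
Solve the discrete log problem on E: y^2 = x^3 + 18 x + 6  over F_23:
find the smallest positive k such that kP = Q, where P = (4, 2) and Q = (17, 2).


Enumerate multiples of P until we hit Q = (17, 2):
  1P = (4, 2)
  2P = (17, 2)
Match found at i = 2.

k = 2


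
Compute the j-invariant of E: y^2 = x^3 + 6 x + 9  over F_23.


Delta = -16(4 a^3 + 27 b^2) mod 23 = 13
-1728 * (4 a)^3 = -1728 * (4*6)^3 mod 23 = 20
j = 20 * 13^(-1) mod 23 = 21

j = 21 (mod 23)


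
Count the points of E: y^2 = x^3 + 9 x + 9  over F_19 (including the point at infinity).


For each x in F_19, count y with y^2 = x^3 + 9 x + 9 mod 19:
  x = 0: RHS = 9, y in [3, 16]  -> 2 point(s)
  x = 1: RHS = 0, y in [0]  -> 1 point(s)
  x = 2: RHS = 16, y in [4, 15]  -> 2 point(s)
  x = 3: RHS = 6, y in [5, 14]  -> 2 point(s)
  x = 7: RHS = 16, y in [4, 15]  -> 2 point(s)
  x = 8: RHS = 4, y in [2, 17]  -> 2 point(s)
  x = 10: RHS = 16, y in [4, 15]  -> 2 point(s)
  x = 13: RHS = 5, y in [9, 10]  -> 2 point(s)
  x = 15: RHS = 4, y in [2, 17]  -> 2 point(s)
Affine points: 17. Add the point at infinity: total = 18.

#E(F_19) = 18


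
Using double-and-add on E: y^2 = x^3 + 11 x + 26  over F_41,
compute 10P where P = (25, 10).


k = 10 = 1010_2 (binary, LSB first: 0101)
Double-and-add from P = (25, 10):
  bit 0 = 0: acc unchanged = O
  bit 1 = 1: acc = O + (32, 31) = (32, 31)
  bit 2 = 0: acc unchanged = (32, 31)
  bit 3 = 1: acc = (32, 31) + (28, 8) = (32, 10)

10P = (32, 10)


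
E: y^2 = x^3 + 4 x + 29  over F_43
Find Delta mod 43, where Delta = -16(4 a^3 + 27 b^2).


4 a^3 + 27 b^2 = 4*4^3 + 27*29^2 = 256 + 22707 = 22963
Delta = -16 * (22963) = -367408
Delta mod 43 = 27

Delta = 27 (mod 43)


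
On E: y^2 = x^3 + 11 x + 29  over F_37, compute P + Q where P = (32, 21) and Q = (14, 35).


P != Q, so use the chord formula.
s = (y2 - y1) / (x2 - x1) = (14) / (19) mod 37 = 28
x3 = s^2 - x1 - x2 mod 37 = 28^2 - 32 - 14 = 35
y3 = s (x1 - x3) - y1 mod 37 = 28 * (32 - 35) - 21 = 6

P + Q = (35, 6)


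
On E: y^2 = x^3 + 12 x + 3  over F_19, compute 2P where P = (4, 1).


Doubling: s = (3 x1^2 + a) / (2 y1)
s = (3*4^2 + 12) / (2*1) mod 19 = 11
x3 = s^2 - 2 x1 mod 19 = 11^2 - 2*4 = 18
y3 = s (x1 - x3) - y1 mod 19 = 11 * (4 - 18) - 1 = 16

2P = (18, 16)


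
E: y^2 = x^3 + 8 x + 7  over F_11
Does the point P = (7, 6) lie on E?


Check whether y^2 = x^3 + 8 x + 7 (mod 11) for (x, y) = (7, 6).
LHS: y^2 = 6^2 mod 11 = 3
RHS: x^3 + 8 x + 7 = 7^3 + 8*7 + 7 mod 11 = 10
LHS != RHS

No, not on the curve


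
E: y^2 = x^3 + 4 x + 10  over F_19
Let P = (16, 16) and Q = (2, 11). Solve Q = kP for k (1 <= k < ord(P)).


Enumerate multiples of P until we hit Q = (2, 11):
  1P = (16, 16)
  2P = (10, 10)
  3P = (13, 6)
  4P = (18, 9)
  5P = (2, 11)
Match found at i = 5.

k = 5


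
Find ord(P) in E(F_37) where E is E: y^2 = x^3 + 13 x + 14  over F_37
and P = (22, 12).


Compute successive multiples of P until we hit O:
  1P = (22, 12)
  2P = (9, 3)
  3P = (31, 33)
  4P = (10, 16)
  5P = (1, 18)
  6P = (2, 14)
  7P = (23, 14)
  8P = (33, 3)
  ... (continuing to 40P)
  40P = O

ord(P) = 40


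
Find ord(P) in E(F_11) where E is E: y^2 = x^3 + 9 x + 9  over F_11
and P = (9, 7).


Compute successive multiples of P until we hit O:
  1P = (9, 7)
  2P = (9, 4)
  3P = O

ord(P) = 3


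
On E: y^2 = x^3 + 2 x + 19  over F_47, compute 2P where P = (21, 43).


Doubling: s = (3 x1^2 + a) / (2 y1)
s = (3*21^2 + 2) / (2*43) mod 47 = 40
x3 = s^2 - 2 x1 mod 47 = 40^2 - 2*21 = 7
y3 = s (x1 - x3) - y1 mod 47 = 40 * (21 - 7) - 43 = 0

2P = (7, 0)


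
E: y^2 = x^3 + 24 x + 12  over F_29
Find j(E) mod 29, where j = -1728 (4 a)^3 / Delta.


Delta = -16(4 a^3 + 27 b^2) mod 29 = 22
-1728 * (4 a)^3 = -1728 * (4*24)^3 mod 29 = 19
j = 19 * 22^(-1) mod 29 = 18

j = 18 (mod 29)


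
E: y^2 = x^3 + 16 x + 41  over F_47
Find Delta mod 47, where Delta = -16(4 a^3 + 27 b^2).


4 a^3 + 27 b^2 = 4*16^3 + 27*41^2 = 16384 + 45387 = 61771
Delta = -16 * (61771) = -988336
Delta mod 47 = 27

Delta = 27 (mod 47)


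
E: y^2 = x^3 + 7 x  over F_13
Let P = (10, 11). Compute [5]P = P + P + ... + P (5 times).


k = 5 = 101_2 (binary, LSB first: 101)
Double-and-add from P = (10, 11):
  bit 0 = 1: acc = O + (10, 11) = (10, 11)
  bit 1 = 0: acc unchanged = (10, 11)
  bit 2 = 1: acc = (10, 11) + (10, 11) = (10, 2)

5P = (10, 2)


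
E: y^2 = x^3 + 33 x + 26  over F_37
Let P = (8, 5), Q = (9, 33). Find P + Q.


P != Q, so use the chord formula.
s = (y2 - y1) / (x2 - x1) = (28) / (1) mod 37 = 28
x3 = s^2 - x1 - x2 mod 37 = 28^2 - 8 - 9 = 27
y3 = s (x1 - x3) - y1 mod 37 = 28 * (8 - 27) - 5 = 18

P + Q = (27, 18)


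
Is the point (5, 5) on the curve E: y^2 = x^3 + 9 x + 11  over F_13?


Check whether y^2 = x^3 + 9 x + 11 (mod 13) for (x, y) = (5, 5).
LHS: y^2 = 5^2 mod 13 = 12
RHS: x^3 + 9 x + 11 = 5^3 + 9*5 + 11 mod 13 = 12
LHS = RHS

Yes, on the curve


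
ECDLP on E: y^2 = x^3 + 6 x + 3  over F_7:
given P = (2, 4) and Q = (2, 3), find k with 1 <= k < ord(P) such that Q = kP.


Enumerate multiples of P until we hit Q = (2, 3):
  1P = (2, 4)
  2P = (5, 5)
  3P = (4, 0)
  4P = (5, 2)
  5P = (2, 3)
Match found at i = 5.

k = 5


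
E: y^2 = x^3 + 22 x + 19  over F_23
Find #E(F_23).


For each x in F_23, count y with y^2 = x^3 + 22 x + 19 mod 23:
  x = 2: RHS = 2, y in [5, 18]  -> 2 point(s)
  x = 5: RHS = 1, y in [1, 22]  -> 2 point(s)
  x = 9: RHS = 3, y in [7, 16]  -> 2 point(s)
  x = 13: RHS = 18, y in [8, 15]  -> 2 point(s)
  x = 14: RHS = 12, y in [9, 14]  -> 2 point(s)
  x = 17: RHS = 16, y in [4, 19]  -> 2 point(s)
  x = 20: RHS = 18, y in [8, 15]  -> 2 point(s)
  x = 21: RHS = 13, y in [6, 17]  -> 2 point(s)
Affine points: 16. Add the point at infinity: total = 17.

#E(F_23) = 17


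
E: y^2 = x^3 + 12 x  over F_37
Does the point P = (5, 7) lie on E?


Check whether y^2 = x^3 + 12 x + 0 (mod 37) for (x, y) = (5, 7).
LHS: y^2 = 7^2 mod 37 = 12
RHS: x^3 + 12 x + 0 = 5^3 + 12*5 + 0 mod 37 = 0
LHS != RHS

No, not on the curve


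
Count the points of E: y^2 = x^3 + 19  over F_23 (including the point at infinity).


For each x in F_23, count y with y^2 = x^3 + 0 x + 19 mod 23:
  x = 2: RHS = 4, y in [2, 21]  -> 2 point(s)
  x = 3: RHS = 0, y in [0]  -> 1 point(s)
  x = 5: RHS = 6, y in [11, 12]  -> 2 point(s)
  x = 8: RHS = 2, y in [5, 18]  -> 2 point(s)
  x = 9: RHS = 12, y in [9, 14]  -> 2 point(s)
  x = 11: RHS = 16, y in [4, 19]  -> 2 point(s)
  x = 13: RHS = 8, y in [10, 13]  -> 2 point(s)
  x = 14: RHS = 3, y in [7, 16]  -> 2 point(s)
  x = 15: RHS = 13, y in [6, 17]  -> 2 point(s)
  x = 18: RHS = 9, y in [3, 20]  -> 2 point(s)
  x = 19: RHS = 1, y in [1, 22]  -> 2 point(s)
  x = 22: RHS = 18, y in [8, 15]  -> 2 point(s)
Affine points: 23. Add the point at infinity: total = 24.

#E(F_23) = 24


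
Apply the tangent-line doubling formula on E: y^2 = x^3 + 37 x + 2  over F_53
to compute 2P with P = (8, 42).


Doubling: s = (3 x1^2 + a) / (2 y1)
s = (3*8^2 + 37) / (2*42) mod 53 = 45
x3 = s^2 - 2 x1 mod 53 = 45^2 - 2*8 = 48
y3 = s (x1 - x3) - y1 mod 53 = 45 * (8 - 48) - 42 = 13

2P = (48, 13)


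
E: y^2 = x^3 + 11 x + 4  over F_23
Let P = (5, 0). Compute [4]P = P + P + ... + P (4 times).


k = 4 = 100_2 (binary, LSB first: 001)
Double-and-add from P = (5, 0):
  bit 0 = 0: acc unchanged = O
  bit 1 = 0: acc unchanged = O
  bit 2 = 1: acc = O + O = O

4P = O


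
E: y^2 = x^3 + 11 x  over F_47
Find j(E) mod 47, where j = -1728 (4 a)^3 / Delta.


Delta = -16(4 a^3 + 27 b^2) mod 47 = 27
-1728 * (4 a)^3 = -1728 * (4*11)^3 mod 47 = 32
j = 32 * 27^(-1) mod 47 = 36

j = 36 (mod 47)
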